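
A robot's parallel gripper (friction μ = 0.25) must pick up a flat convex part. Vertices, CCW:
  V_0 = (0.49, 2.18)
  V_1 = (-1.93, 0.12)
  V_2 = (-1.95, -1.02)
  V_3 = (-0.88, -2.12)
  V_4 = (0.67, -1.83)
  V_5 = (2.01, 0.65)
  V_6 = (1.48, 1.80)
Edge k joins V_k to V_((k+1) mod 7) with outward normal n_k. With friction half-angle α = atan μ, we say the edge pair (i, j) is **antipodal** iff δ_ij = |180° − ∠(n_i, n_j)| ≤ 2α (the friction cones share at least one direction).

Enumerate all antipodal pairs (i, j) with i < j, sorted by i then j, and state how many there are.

count = 5; pairs: (0,4), (1,4), (1,5), (2,5), (2,6)

α = atan 0.25 = 14.04°;  2α = 28.07°
n_0 = (-0.6482, +0.7615)
n_1 = (-0.9998, +0.0175)
n_2 = (-0.7168, -0.6973)
n_3 = (+0.1839, -0.9829)
n_4 = (+0.8798, -0.4754)
n_5 = (+0.9082, +0.4186)
n_6 = (+0.3583, +0.9336)
  (0,1): δ = 131.41°  ·
  (0,2): δ = 86.20°  ·
  (0,3): δ = 29.81°  ·
  (0,4): δ = 21.21°  ✓
  (0,5): δ = 74.34°  ·
  (0,6): δ = 118.60°  ·
  (1,2): δ = 134.79°  ·
  (1,3): δ = 78.40°  ·
  (1,4): δ = 27.38°  ✓
  (1,5): δ = 25.75°  ✓
  (1,6): δ = 70.01°  ·
  (2,3): δ = 123.61°  ·
  (2,4): δ = 72.59°  ·
  (2,5): δ = 19.46°  ✓
  (2,6): δ = 24.79°  ✓
  (3,4): δ = 128.98°  ·
  (3,5): δ = 75.85°  ·
  (3,6): δ = 31.60°  ·
  (4,5): δ = 126.87°  ·
  (4,6): δ = 82.62°  ·
  (5,6): δ = 135.74°  ·
antipodal pairs: 5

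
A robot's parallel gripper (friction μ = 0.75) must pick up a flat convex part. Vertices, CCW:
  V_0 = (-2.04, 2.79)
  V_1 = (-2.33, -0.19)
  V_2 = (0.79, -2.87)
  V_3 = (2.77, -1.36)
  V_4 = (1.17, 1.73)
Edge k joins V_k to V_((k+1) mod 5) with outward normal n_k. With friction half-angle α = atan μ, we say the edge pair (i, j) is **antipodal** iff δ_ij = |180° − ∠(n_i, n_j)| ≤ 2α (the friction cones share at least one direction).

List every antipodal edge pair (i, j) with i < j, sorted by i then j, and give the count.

count = 5; pairs: (0,2), (0,3), (1,3), (1,4), (2,4)

α = atan 0.75 = 36.87°;  2α = 73.74°
n_0 = (-0.9953, +0.0969)
n_1 = (-0.6516, -0.7586)
n_2 = (+0.6064, -0.7952)
n_3 = (+0.8880, +0.4598)
n_4 = (+0.3136, +0.9496)
  (0,1): δ = 125.10°  ·
  (0,2): δ = 47.11°  ✓
  (0,3): δ = 32.93°  ✓
  (0,4): δ = 77.28°  ·
  (1,2): δ = 102.01°  ·
  (1,3): δ = 21.96°  ✓
  (1,4): δ = 22.39°  ✓
  (2,3): δ = 99.96°  ·
  (2,4): δ = 55.60°  ✓
  (3,4): δ = 135.65°  ·
antipodal pairs: 5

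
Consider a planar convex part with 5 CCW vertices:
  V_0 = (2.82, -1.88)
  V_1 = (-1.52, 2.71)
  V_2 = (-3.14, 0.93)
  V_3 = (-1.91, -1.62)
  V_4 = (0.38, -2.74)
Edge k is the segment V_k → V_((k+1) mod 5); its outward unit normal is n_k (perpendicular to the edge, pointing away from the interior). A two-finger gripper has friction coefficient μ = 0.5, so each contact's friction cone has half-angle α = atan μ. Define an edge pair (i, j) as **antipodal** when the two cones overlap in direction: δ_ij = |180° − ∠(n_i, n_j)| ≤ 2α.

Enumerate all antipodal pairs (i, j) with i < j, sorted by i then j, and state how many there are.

α = atan 0.5 = 26.57°;  2α = 53.13°
n_0 = (+0.7266, +0.6870)
n_1 = (-0.7396, +0.6731)
n_2 = (-0.9007, -0.4345)
n_3 = (-0.4394, -0.8983)
n_4 = (+0.3324, -0.9431)
  (0,1): δ = 85.70°  ·
  (0,2): δ = 17.65°  ✓
  (0,3): δ = 20.54°  ✓
  (0,4): δ = 66.02°  ·
  (1,2): δ = 111.94°  ·
  (1,3): δ = 73.76°  ·
  (1,4): δ = 28.28°  ✓
  (2,3): δ = 141.81°  ·
  (2,4): δ = 96.34°  ·
  (3,4): δ = 134.52°  ·
antipodal pairs: 3

count = 3; pairs: (0,2), (0,3), (1,4)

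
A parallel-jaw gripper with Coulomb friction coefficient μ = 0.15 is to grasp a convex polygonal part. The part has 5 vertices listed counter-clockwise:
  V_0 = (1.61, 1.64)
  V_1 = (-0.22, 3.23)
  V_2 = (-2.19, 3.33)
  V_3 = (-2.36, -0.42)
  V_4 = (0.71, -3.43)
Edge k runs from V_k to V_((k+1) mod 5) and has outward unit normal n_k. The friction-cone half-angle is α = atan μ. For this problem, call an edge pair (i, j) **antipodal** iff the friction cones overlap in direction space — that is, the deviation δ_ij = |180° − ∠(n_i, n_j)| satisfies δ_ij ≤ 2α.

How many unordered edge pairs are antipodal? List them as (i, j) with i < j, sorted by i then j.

α = atan 0.15 = 8.53°;  2α = 17.06°
n_0 = (+0.6559, +0.7549)
n_1 = (+0.0507, +0.9987)
n_2 = (-0.9990, +0.0453)
n_3 = (-0.7001, -0.7141)
n_4 = (+0.9846, -0.1748)
  (0,1): δ = 141.92°  ·
  (0,2): δ = 51.61°  ·
  (0,3): δ = 3.45°  ✓
  (0,4): δ = 120.92°  ·
  (1,2): δ = 89.69°  ·
  (1,3): δ = 41.53°  ·
  (1,4): δ = 82.84°  ·
  (2,3): δ = 131.84°  ·
  (2,4): δ = 7.47°  ✓
  (3,4): δ = 55.63°  ·
antipodal pairs: 2

count = 2; pairs: (0,3), (2,4)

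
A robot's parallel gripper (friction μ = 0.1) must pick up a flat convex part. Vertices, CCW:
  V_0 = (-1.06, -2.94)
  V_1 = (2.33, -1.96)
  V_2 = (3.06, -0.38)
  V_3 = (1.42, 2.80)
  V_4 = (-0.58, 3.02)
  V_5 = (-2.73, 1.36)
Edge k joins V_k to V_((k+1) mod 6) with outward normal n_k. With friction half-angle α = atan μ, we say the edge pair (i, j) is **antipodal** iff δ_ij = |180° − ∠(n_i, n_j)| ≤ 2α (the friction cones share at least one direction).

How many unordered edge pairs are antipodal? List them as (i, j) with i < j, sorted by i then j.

count = 1; pairs: (2,5)

α = atan 0.1 = 5.71°;  2α = 11.42°
n_0 = (+0.2777, -0.9607)
n_1 = (+0.9078, -0.4194)
n_2 = (+0.8888, +0.4584)
n_3 = (+0.1093, +0.9940)
n_4 = (-0.6111, +0.7915)
n_5 = (-0.9322, -0.3620)
  (0,1): δ = 130.92°  ·
  (0,2): δ = 78.84°  ·
  (0,3): δ = 22.40°  ·
  (0,4): δ = 21.55°  ·
  (0,5): δ = 95.10°  ·
  (1,2): δ = 127.92°  ·
  (1,3): δ = 71.48°  ·
  (1,4): δ = 27.53°  ·
  (1,5): δ = 46.02°  ·
  (2,3): δ = 123.56°  ·
  (2,4): δ = 79.61°  ·
  (2,5): δ = 6.06°  ✓
  (3,4): δ = 136.05°  ·
  (3,5): δ = 62.50°  ·
  (4,5): δ = 106.45°  ·
antipodal pairs: 1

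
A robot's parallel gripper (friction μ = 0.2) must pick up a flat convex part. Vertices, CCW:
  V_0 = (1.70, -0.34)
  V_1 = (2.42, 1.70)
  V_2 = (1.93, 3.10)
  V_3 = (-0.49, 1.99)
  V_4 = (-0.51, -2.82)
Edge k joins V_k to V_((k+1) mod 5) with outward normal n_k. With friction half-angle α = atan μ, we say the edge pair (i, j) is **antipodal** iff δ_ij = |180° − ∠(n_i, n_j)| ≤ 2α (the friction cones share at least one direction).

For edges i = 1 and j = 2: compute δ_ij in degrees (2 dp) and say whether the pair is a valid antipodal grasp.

δ = 84.65°, invalid

α = atan 0.2 = 11.31°;  2α = 22.62°
edge 1: e_1 = (-0.49, +1.40);  n_1 = (+0.9439, +0.3304)
edge 2: e_2 = (-2.42, -1.11);  n_2 = (-0.4169, +0.9089)
∠(n_1, n_2) = 95.35°
δ = |180° − 95.35°| = 84.65°
84.65° > 2α = 22.62°  →  invalid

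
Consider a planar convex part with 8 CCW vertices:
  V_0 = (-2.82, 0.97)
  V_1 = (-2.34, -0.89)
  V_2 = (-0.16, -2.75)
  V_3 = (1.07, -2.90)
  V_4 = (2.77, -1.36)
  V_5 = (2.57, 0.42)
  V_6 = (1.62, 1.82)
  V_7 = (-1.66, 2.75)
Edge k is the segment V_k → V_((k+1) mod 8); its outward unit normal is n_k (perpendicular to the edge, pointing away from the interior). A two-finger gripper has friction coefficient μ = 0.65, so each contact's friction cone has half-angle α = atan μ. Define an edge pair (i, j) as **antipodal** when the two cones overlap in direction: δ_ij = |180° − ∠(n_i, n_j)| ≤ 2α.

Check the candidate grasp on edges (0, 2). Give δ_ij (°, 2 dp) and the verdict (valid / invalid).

δ = 111.42°, invalid

α = atan 0.65 = 33.02°;  2α = 66.05°
edge 0: e_0 = (+0.48, -1.86);  n_0 = (-0.9683, -0.2499)
edge 2: e_2 = (+1.23, -0.15);  n_2 = (-0.1211, -0.9926)
∠(n_0, n_2) = 68.58°
δ = |180° − 68.58°| = 111.42°
111.42° > 2α = 66.05°  →  invalid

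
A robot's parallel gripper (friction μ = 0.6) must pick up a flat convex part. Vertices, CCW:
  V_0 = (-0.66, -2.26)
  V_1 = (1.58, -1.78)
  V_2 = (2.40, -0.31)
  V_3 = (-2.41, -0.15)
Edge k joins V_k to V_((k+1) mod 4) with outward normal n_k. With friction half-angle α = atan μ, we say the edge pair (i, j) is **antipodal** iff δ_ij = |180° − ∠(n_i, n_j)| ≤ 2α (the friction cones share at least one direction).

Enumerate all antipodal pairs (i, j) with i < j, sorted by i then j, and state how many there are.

count = 2; pairs: (0,2), (2,3)

α = atan 0.6 = 30.96°;  2α = 61.93°
n_0 = (+0.2095, -0.9778)
n_1 = (+0.8733, -0.4872)
n_2 = (+0.0332, +0.9994)
n_3 = (-0.7697, -0.6384)
  (0,1): δ = 131.25°  ·
  (0,2): δ = 14.00°  ✓
  (0,3): δ = 117.58°  ·
  (1,2): δ = 62.75°  ·
  (1,3): δ = 68.83°  ·
  (2,3): δ = 48.42°  ✓
antipodal pairs: 2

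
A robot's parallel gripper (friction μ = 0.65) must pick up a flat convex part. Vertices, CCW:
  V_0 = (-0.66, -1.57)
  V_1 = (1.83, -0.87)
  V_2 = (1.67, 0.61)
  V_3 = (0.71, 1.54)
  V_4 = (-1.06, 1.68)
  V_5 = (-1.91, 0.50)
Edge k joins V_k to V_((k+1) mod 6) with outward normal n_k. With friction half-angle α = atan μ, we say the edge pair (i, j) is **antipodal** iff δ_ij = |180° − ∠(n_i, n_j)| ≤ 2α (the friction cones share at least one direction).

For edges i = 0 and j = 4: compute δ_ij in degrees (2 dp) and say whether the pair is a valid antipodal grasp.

δ = 38.53°, valid

α = atan 0.65 = 33.02°;  2α = 66.05°
edge 0: e_0 = (+2.49, +0.70);  n_0 = (+0.2706, -0.9627)
edge 4: e_4 = (-0.85, -1.18);  n_4 = (-0.8114, +0.5845)
∠(n_0, n_4) = 141.47°
δ = |180° − 141.47°| = 38.53°
38.53° ≤ 2α = 66.05°  →  valid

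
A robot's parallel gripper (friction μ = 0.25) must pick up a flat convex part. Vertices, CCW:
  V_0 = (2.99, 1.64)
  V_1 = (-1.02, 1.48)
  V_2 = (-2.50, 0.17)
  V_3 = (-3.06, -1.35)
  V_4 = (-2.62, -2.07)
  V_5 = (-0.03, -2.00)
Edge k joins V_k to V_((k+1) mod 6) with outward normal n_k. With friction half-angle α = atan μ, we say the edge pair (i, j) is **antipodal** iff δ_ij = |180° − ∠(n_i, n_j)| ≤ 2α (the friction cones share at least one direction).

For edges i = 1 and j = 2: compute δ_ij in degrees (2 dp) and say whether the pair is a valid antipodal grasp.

δ = 151.74°, invalid

α = atan 0.25 = 14.04°;  2α = 28.07°
edge 1: e_1 = (-1.48, -1.31);  n_1 = (-0.6628, +0.7488)
edge 2: e_2 = (-0.56, -1.52);  n_2 = (-0.9383, +0.3457)
∠(n_1, n_2) = 28.26°
δ = |180° − 28.26°| = 151.74°
151.74° > 2α = 28.07°  →  invalid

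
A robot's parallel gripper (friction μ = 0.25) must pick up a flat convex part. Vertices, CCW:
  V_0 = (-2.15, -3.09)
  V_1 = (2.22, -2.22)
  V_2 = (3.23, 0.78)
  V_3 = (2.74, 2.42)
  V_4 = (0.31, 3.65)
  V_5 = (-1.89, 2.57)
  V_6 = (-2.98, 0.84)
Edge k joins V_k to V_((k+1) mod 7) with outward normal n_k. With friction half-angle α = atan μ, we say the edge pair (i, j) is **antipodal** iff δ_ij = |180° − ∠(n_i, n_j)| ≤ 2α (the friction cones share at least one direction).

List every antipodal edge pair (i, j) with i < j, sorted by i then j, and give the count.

α = atan 0.25 = 14.04°;  2α = 28.07°
n_0 = (+0.1953, -0.9808)
n_1 = (+0.9477, -0.3191)
n_2 = (+0.9581, +0.2863)
n_3 = (+0.4516, +0.8922)
n_4 = (-0.4407, +0.8977)
n_5 = (-0.8461, +0.5331)
n_6 = (-0.9784, -0.2066)
  (0,1): δ = 119.87°  ·
  (0,2): δ = 84.62°  ·
  (0,3): δ = 38.11°  ·
  (0,4): δ = 14.89°  ✓
  (0,5): δ = 46.53°  ·
  (0,6): δ = 90.67°  ·
  (1,2): δ = 144.76°  ·
  (1,3): δ = 98.24°  ·
  (1,4): δ = 45.25°  ·
  (1,5): δ = 13.61°  ✓
  (1,6): δ = 30.53°  ·
  (2,3): δ = 133.48°  ·
  (2,4): δ = 80.49°  ·
  (2,5): δ = 48.85°  ·
  (2,6): δ = 4.71°  ✓
  (3,4): δ = 127.01°  ·
  (3,5): δ = 95.37°  ·
  (3,6): δ = 51.23°  ·
  (4,5): δ = 148.36°  ·
  (4,6): δ = 104.22°  ·
  (5,6): δ = 135.86°  ·
antipodal pairs: 3

count = 3; pairs: (0,4), (1,5), (2,6)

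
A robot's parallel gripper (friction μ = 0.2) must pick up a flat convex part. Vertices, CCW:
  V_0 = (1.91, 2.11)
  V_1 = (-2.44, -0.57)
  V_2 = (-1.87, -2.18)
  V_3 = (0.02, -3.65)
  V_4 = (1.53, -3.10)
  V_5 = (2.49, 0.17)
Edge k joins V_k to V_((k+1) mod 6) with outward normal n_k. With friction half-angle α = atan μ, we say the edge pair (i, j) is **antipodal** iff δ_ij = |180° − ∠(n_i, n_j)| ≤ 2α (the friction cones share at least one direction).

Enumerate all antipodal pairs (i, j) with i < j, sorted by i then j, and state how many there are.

α = atan 0.2 = 11.31°;  2α = 22.62°
n_0 = (-0.5245, +0.8514)
n_1 = (-0.9427, -0.3337)
n_2 = (-0.6139, -0.7894)
n_3 = (+0.3422, -0.9396)
n_4 = (+0.9595, -0.2817)
n_5 = (+0.9581, +0.2864)
  (0,1): δ = 102.14°  ·
  (0,2): δ = 69.51°  ·
  (0,3): δ = 11.62°  ✓
  (0,4): δ = 42.00°  ·
  (0,5): δ = 75.01°  ·
  (1,2): δ = 147.37°  ·
  (1,3): δ = 89.48°  ·
  (1,4): δ = 35.86°  ·
  (1,5): δ = 2.85°  ✓
  (2,3): δ = 122.11°  ·
  (2,4): δ = 68.49°  ·
  (2,5): δ = 35.48°  ·
  (3,4): δ = 126.37°  ·
  (3,5): δ = 93.37°  ·
  (4,5): δ = 146.99°  ·
antipodal pairs: 2

count = 2; pairs: (0,3), (1,5)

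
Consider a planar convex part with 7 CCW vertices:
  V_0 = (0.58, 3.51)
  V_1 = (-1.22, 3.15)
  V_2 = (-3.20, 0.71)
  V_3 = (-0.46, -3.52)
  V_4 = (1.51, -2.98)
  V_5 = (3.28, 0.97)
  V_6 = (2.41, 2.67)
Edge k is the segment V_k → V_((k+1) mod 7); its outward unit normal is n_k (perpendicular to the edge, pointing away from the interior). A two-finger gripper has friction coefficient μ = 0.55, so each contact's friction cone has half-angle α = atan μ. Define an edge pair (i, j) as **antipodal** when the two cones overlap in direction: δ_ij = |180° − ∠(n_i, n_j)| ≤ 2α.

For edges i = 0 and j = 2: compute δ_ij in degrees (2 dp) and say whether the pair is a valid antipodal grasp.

δ = 68.38°, invalid

α = atan 0.55 = 28.81°;  2α = 57.62°
edge 0: e_0 = (-1.80, -0.36);  n_0 = (-0.1961, +0.9806)
edge 2: e_2 = (+2.74, -4.23);  n_2 = (-0.8393, -0.5437)
∠(n_0, n_2) = 111.62°
δ = |180° − 111.62°| = 68.38°
68.38° > 2α = 57.62°  →  invalid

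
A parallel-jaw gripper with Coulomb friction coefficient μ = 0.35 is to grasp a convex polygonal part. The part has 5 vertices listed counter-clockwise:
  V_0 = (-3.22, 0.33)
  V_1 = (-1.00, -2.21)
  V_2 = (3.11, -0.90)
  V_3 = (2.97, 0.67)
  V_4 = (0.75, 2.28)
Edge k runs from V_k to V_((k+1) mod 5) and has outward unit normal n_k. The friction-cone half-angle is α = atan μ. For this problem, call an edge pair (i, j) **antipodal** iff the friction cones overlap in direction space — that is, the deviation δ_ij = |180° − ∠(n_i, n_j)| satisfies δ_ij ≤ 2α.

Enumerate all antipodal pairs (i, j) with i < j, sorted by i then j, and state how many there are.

α = atan 0.35 = 19.29°;  2α = 38.58°
n_0 = (-0.7529, -0.6581)
n_1 = (+0.3037, -0.9528)
n_2 = (+0.9960, +0.0888)
n_3 = (+0.5871, +0.8095)
n_4 = (-0.4409, +0.8976)
  (0,1): δ = 113.48°  ·
  (0,2): δ = 36.06°  ✓
  (0,3): δ = 12.90°  ✓
  (0,4): δ = 75.01°  ·
  (1,2): δ = 102.58°  ·
  (1,3): δ = 53.63°  ·
  (1,4): δ = 8.48°  ✓
  (2,3): δ = 131.05°  ·
  (2,4): δ = 68.94°  ·
  (3,4): δ = 117.89°  ·
antipodal pairs: 3

count = 3; pairs: (0,2), (0,3), (1,4)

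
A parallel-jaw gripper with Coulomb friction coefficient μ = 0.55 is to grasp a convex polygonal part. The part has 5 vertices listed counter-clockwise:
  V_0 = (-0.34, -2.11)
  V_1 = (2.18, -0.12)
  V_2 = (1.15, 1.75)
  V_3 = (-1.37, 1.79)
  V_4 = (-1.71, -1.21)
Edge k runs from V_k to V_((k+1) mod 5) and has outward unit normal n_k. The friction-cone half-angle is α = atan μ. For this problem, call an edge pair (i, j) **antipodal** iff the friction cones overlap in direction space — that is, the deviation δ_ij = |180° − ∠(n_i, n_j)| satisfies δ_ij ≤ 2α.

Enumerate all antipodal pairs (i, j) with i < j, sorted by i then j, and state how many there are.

count = 5; pairs: (0,2), (0,3), (1,3), (1,4), (2,4)

α = atan 0.55 = 28.81°;  2α = 57.62°
n_0 = (+0.6197, -0.7848)
n_1 = (+0.8759, +0.4825)
n_2 = (+0.0159, +0.9999)
n_3 = (-0.9936, +0.1126)
n_4 = (-0.5491, -0.8358)
  (0,1): δ = 99.45°  ·
  (0,2): δ = 39.21°  ✓
  (0,3): δ = 45.24°  ✓
  (0,4): δ = 108.40°  ·
  (1,2): δ = 119.76°  ·
  (1,3): δ = 35.31°  ✓
  (1,4): δ = 27.85°  ✓
  (2,3): δ = 95.56°  ·
  (2,4): δ = 32.39°  ✓
  (3,4): δ = 116.84°  ·
antipodal pairs: 5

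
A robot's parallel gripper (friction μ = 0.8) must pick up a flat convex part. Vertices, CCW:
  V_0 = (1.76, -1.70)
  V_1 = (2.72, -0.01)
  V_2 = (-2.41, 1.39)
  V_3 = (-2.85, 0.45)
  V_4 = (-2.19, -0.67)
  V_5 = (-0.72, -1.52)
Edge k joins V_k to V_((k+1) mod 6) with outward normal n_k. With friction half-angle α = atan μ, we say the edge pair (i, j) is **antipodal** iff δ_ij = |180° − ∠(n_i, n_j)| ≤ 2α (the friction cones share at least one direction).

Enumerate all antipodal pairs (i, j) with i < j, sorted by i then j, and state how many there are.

α = atan 0.8 = 38.66°;  2α = 77.32°
n_0 = (+0.8695, -0.4939)
n_1 = (+0.2633, +0.9647)
n_2 = (-0.9057, +0.4239)
n_3 = (-0.8615, -0.5077)
n_4 = (-0.5006, -0.8657)
n_5 = (-0.0724, -0.9974)
  (0,1): δ = 75.67°  ✓
  (0,2): δ = 4.52°  ✓
  (0,3): δ = 60.11°  ✓
  (0,4): δ = 89.56°  ·
  (0,5): δ = 115.45°  ·
  (1,2): δ = 99.82°  ·
  (1,3): δ = 44.23°  ✓
  (1,4): δ = 14.77°  ✓
  (1,5): δ = 11.11°  ✓
  (2,3): δ = 124.41°  ·
  (2,4): δ = 94.95°  ·
  (2,5): δ = 69.07°  ✓
  (3,4): δ = 150.55°  ·
  (3,5): δ = 124.66°  ·
  (4,5): δ = 154.11°  ·
antipodal pairs: 7

count = 7; pairs: (0,1), (0,2), (0,3), (1,3), (1,4), (1,5), (2,5)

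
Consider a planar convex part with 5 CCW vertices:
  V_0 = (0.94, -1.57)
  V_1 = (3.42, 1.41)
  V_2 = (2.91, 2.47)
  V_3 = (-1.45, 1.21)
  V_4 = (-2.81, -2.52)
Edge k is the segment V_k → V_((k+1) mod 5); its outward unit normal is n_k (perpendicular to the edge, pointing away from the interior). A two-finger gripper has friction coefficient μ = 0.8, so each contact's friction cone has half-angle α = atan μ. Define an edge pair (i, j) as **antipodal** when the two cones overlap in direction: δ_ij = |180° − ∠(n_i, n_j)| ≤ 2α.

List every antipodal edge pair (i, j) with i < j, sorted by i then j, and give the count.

count = 5; pairs: (0,2), (0,3), (1,3), (2,4), (3,4)

α = atan 0.8 = 38.66°;  2α = 77.32°
n_0 = (+0.7686, -0.6397)
n_1 = (+0.9011, +0.4336)
n_2 = (-0.2776, +0.9607)
n_3 = (-0.9395, +0.3426)
n_4 = (+0.2456, -0.9694)
  (0,1): δ = 114.54°  ·
  (0,2): δ = 34.11°  ✓
  (0,3): δ = 19.74°  ✓
  (0,4): δ = 143.98°  ·
  (1,2): δ = 99.57°  ·
  (1,3): δ = 45.73°  ✓
  (1,4): δ = 78.52°  ·
  (2,3): δ = 126.15°  ·
  (2,4): δ = 1.90°  ✓
  (3,4): δ = 55.75°  ✓
antipodal pairs: 5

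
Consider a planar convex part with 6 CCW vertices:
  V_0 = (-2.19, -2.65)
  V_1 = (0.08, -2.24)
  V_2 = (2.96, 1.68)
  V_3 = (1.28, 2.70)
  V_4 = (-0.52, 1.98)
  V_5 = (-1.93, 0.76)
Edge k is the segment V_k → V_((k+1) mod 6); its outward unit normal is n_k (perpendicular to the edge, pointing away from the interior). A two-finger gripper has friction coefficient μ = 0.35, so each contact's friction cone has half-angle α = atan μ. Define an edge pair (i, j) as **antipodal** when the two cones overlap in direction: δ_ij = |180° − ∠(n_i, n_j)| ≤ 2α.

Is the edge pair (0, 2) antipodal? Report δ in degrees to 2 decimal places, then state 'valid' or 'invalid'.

α = atan 0.35 = 19.29°;  2α = 38.58°
edge 0: e_0 = (+2.27, +0.41);  n_0 = (+0.1777, -0.9841)
edge 2: e_2 = (-1.68, +1.02);  n_2 = (+0.5190, +0.8548)
∠(n_0, n_2) = 138.50°
δ = |180° − 138.50°| = 41.50°
41.50° > 2α = 38.58°  →  invalid

δ = 41.50°, invalid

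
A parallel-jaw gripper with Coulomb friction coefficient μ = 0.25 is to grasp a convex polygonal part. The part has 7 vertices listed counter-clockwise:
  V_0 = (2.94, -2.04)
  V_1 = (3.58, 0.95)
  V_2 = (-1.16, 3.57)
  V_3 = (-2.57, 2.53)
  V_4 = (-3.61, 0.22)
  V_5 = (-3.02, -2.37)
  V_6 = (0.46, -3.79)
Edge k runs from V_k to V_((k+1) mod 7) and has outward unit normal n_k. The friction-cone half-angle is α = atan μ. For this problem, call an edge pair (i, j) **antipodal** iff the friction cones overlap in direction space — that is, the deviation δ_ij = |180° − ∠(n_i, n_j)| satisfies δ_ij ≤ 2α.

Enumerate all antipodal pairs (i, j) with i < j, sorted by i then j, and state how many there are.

count = 4; pairs: (0,3), (0,4), (1,5), (2,6)

α = atan 0.25 = 14.04°;  2α = 28.07°
n_0 = (+0.9779, -0.2093)
n_1 = (+0.4838, +0.8752)
n_2 = (-0.5936, +0.8048)
n_3 = (-0.9118, +0.4105)
n_4 = (-0.9750, -0.2221)
n_5 = (-0.3778, -0.9259)
n_6 = (+0.5766, -0.8171)
  (0,1): δ = 106.85°  ·
  (0,2): δ = 41.51°  ·
  (0,3): δ = 12.16°  ✓
  (0,4): δ = 24.91°  ✓
  (0,5): δ = 79.88°  ·
  (0,6): δ = 137.29°  ·
  (1,2): δ = 114.66°  ·
  (1,3): δ = 85.31°  ·
  (1,4): δ = 48.24°  ·
  (1,5): δ = 6.73°  ✓
  (1,6): δ = 64.14°  ·
  (2,3): δ = 150.65°  ·
  (2,4): δ = 113.58°  ·
  (2,5): δ = 58.61°  ·
  (2,6): δ = 1.20°  ✓
  (3,4): δ = 142.93°  ·
  (3,5): δ = 87.96°  ·
  (3,6): δ = 30.55°  ·
  (4,5): δ = 125.03°  ·
  (4,6): δ = 67.62°  ·
  (5,6): δ = 122.59°  ·
antipodal pairs: 4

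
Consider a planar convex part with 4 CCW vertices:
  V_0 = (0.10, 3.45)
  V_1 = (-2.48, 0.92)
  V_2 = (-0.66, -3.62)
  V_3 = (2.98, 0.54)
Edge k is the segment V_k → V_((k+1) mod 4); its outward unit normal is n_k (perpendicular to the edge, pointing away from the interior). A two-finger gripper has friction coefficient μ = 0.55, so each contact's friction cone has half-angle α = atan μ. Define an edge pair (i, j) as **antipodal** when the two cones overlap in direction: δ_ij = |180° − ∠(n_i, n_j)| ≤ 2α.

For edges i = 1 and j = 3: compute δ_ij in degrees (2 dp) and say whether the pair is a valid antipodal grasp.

δ = 22.86°, valid

α = atan 0.55 = 28.81°;  2α = 57.62°
edge 1: e_1 = (+1.82, -4.54);  n_1 = (-0.9282, -0.3721)
edge 3: e_3 = (-2.88, +2.91);  n_3 = (+0.7108, +0.7034)
∠(n_1, n_3) = 157.14°
δ = |180° − 157.14°| = 22.86°
22.86° ≤ 2α = 57.62°  →  valid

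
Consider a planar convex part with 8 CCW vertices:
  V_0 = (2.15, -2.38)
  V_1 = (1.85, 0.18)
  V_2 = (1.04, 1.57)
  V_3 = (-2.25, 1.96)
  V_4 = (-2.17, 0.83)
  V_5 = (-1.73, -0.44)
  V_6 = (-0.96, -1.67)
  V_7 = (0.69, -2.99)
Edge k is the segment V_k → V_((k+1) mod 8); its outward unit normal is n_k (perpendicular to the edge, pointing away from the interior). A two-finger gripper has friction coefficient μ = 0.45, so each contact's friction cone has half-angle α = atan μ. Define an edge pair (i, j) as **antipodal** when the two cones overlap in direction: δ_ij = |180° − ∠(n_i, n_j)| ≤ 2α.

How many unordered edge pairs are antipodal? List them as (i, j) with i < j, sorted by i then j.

count = 10; pairs: (0,3), (0,4), (0,5), (0,6), (1,3), (1,4), (1,5), (1,6), (2,6), (2,7)

α = atan 0.45 = 24.23°;  2α = 48.46°
n_0 = (+0.9932, +0.1164)
n_1 = (+0.8640, +0.5035)
n_2 = (+0.1177, +0.9930)
n_3 = (-0.9975, -0.0706)
n_4 = (-0.9449, -0.3274)
n_5 = (-0.8476, -0.5306)
n_6 = (-0.6247, -0.7809)
n_7 = (+0.3855, -0.9227)
  (0,1): δ = 156.45°  ·
  (0,2): δ = 103.44°  ·
  (0,3): δ = 2.63°  ✓
  (0,4): δ = 12.43°  ✓
  (0,5): δ = 25.36°  ✓
  (0,6): δ = 44.66°  ✓
  (0,7): δ = 105.99°  ·
  (1,2): δ = 126.99°  ·
  (1,3): δ = 26.18°  ✓
  (1,4): δ = 11.12°  ✓
  (1,5): δ = 1.82°  ✓
  (1,6): δ = 21.11°  ✓
  (1,7): δ = 82.44°  ·
  (2,3): δ = 79.19°  ·
  (2,4): δ = 64.13°  ·
  (2,5): δ = 51.19°  ·
  (2,6): δ = 31.90°  ✓
  (2,7): δ = 29.44°  ✓
  (3,4): δ = 164.94°  ·
  (3,5): δ = 152.00°  ·
  (3,6): δ = 132.71°  ·
  (3,7): δ = 71.37°  ·
  (4,5): δ = 167.06°  ·
  (4,6): δ = 147.77°  ·
  (4,7): δ = 86.43°  ·
  (5,6): δ = 160.71°  ·
  (5,7): δ = 99.37°  ·
  (6,7): δ = 118.66°  ·
antipodal pairs: 10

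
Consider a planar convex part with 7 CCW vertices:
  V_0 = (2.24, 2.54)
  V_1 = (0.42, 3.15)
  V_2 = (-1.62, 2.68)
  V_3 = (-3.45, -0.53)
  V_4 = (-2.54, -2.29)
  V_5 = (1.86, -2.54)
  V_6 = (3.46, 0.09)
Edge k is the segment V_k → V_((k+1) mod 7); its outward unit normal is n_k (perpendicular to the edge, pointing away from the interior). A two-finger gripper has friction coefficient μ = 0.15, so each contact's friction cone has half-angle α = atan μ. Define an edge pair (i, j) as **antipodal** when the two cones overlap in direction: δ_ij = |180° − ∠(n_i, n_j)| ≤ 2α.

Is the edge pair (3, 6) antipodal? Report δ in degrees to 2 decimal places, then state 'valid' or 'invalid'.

δ = 0.87°, valid

α = atan 0.15 = 8.53°;  2α = 17.06°
edge 3: e_3 = (+0.91, -1.76);  n_3 = (-0.8883, -0.4593)
edge 6: e_6 = (-1.22, +2.45);  n_6 = (+0.8952, +0.4458)
∠(n_3, n_6) = 179.13°
δ = |180° − 179.13°| = 0.87°
0.87° ≤ 2α = 17.06°  →  valid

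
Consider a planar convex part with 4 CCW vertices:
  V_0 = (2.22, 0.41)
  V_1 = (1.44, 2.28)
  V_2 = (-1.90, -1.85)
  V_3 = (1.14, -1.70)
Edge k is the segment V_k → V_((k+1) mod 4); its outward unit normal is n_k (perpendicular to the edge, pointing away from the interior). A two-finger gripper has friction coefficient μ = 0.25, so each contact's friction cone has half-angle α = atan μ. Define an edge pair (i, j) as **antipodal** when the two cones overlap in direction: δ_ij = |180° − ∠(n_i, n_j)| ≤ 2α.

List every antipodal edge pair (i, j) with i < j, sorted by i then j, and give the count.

α = atan 0.25 = 14.04°;  2α = 28.07°
n_0 = (+0.9229, +0.3850)
n_1 = (-0.7776, +0.6288)
n_2 = (+0.0493, -0.9988)
n_3 = (+0.8902, -0.4556)
  (0,1): δ = 61.60°  ·
  (0,2): δ = 70.18°  ·
  (0,3): δ = 130.25°  ·
  (1,2): δ = 48.21°  ·
  (1,3): δ = 11.86°  ✓
  (2,3): δ = 119.93°  ·
antipodal pairs: 1

count = 1; pairs: (1,3)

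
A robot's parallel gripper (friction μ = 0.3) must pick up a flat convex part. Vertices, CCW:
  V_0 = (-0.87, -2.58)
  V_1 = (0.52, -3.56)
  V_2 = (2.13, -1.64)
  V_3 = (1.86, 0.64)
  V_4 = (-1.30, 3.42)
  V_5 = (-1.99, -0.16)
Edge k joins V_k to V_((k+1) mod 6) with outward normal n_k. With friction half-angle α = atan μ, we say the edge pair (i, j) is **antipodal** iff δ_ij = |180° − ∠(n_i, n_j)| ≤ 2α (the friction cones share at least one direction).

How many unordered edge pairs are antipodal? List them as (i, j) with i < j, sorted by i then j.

count = 5; pairs: (0,3), (1,4), (2,4), (2,5), (3,5)

α = atan 0.3 = 16.70°;  2α = 33.40°
n_0 = (-0.5762, -0.8173)
n_1 = (+0.7663, -0.6425)
n_2 = (+0.9931, +0.1176)
n_3 = (+0.6605, +0.7508)
n_4 = (-0.9819, +0.1893)
n_5 = (-0.9075, -0.4200)
  (0,1): δ = 94.80°  ·
  (0,2): δ = 48.06°  ·
  (0,3): δ = 6.15°  ✓
  (0,4): δ = 114.28°  ·
  (0,5): δ = 150.02°  ·
  (1,2): δ = 133.27°  ·
  (1,3): δ = 91.36°  ·
  (1,4): δ = 29.07°  ✓
  (1,5): δ = 64.82°  ·
  (2,3): δ = 138.09°  ·
  (2,4): δ = 17.66°  ✓
  (2,5): δ = 18.08°  ✓
  (3,4): δ = 59.57°  ·
  (3,5): δ = 23.83°  ✓
  (4,5): δ = 144.26°  ·
antipodal pairs: 5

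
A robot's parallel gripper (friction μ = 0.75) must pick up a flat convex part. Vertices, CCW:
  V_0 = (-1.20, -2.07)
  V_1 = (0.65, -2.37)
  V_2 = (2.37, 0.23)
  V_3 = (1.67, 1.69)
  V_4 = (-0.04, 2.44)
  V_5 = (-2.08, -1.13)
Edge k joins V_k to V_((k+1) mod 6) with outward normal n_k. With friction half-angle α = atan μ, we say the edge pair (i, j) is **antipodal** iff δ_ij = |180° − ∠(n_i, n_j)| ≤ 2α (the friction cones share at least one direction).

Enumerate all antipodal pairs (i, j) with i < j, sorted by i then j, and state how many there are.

α = atan 0.75 = 36.87°;  2α = 73.74°
n_0 = (-0.1601, -0.9871)
n_1 = (+0.8340, -0.5517)
n_2 = (+0.9017, +0.4323)
n_3 = (+0.4017, +0.9158)
n_4 = (-0.8682, +0.4961)
n_5 = (-0.7300, -0.6834)
  (0,1): δ = 114.28°  ·
  (0,2): δ = 55.17°  ✓
  (0,3): δ = 14.47°  ✓
  (0,4): δ = 69.47°  ✓
  (0,5): δ = 142.32°  ·
  (1,2): δ = 120.90°  ·
  (1,3): δ = 80.20°  ·
  (1,4): δ = 3.74°  ✓
  (1,5): δ = 76.60°  ·
  (2,3): δ = 139.30°  ·
  (2,4): δ = 55.36°  ✓
  (2,5): δ = 17.50°  ✓
  (3,4): δ = 96.06°  ·
  (3,5): δ = 23.21°  ✓
  (4,5): δ = 107.14°  ·
antipodal pairs: 7

count = 7; pairs: (0,2), (0,3), (0,4), (1,4), (2,4), (2,5), (3,5)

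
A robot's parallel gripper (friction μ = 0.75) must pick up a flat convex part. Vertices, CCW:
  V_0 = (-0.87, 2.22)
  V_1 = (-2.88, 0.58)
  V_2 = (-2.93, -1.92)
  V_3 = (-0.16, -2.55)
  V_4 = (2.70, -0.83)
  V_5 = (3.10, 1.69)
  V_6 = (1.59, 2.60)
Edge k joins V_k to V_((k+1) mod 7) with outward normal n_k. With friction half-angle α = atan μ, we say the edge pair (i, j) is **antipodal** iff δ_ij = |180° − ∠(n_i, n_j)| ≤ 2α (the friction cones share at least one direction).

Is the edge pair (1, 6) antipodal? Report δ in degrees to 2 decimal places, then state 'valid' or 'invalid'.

δ = 99.93°, invalid

α = atan 0.75 = 36.87°;  2α = 73.74°
edge 1: e_1 = (-0.05, -2.50);  n_1 = (-0.9998, +0.0200)
edge 6: e_6 = (-2.46, -0.38);  n_6 = (-0.1527, +0.9883)
∠(n_1, n_6) = 80.07°
δ = |180° − 80.07°| = 99.93°
99.93° > 2α = 73.74°  →  invalid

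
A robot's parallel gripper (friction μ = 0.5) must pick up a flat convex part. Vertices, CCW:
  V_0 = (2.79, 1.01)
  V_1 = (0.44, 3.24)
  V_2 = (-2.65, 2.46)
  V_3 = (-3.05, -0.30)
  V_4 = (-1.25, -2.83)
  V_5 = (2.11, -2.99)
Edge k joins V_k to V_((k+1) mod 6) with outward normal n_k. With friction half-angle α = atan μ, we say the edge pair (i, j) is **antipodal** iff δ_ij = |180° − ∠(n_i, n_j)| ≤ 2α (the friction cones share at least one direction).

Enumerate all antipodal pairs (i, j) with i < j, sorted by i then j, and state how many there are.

α = atan 0.5 = 26.57°;  2α = 53.13°
n_0 = (+0.6883, +0.7254)
n_1 = (-0.2447, +0.9696)
n_2 = (-0.9897, +0.1434)
n_3 = (-0.8148, -0.5797)
n_4 = (-0.0476, -0.9989)
n_5 = (+0.9859, -0.1676)
  (0,1): δ = 122.33°  ·
  (0,2): δ = 54.75°  ·
  (0,3): δ = 11.07°  ✓
  (0,4): δ = 40.77°  ✓
  (0,5): δ = 123.85°  ·
  (1,2): δ = 112.41°  ·
  (1,3): δ = 68.74°  ·
  (1,4): δ = 16.89°  ✓
  (1,5): δ = 66.18°  ·
  (2,3): δ = 136.32°  ·
  (2,4): δ = 84.48°  ·
  (2,5): δ = 1.40°  ✓
  (3,4): δ = 128.16°  ·
  (3,5): δ = 45.08°  ✓
  (4,5): δ = 96.92°  ·
antipodal pairs: 5

count = 5; pairs: (0,3), (0,4), (1,4), (2,5), (3,5)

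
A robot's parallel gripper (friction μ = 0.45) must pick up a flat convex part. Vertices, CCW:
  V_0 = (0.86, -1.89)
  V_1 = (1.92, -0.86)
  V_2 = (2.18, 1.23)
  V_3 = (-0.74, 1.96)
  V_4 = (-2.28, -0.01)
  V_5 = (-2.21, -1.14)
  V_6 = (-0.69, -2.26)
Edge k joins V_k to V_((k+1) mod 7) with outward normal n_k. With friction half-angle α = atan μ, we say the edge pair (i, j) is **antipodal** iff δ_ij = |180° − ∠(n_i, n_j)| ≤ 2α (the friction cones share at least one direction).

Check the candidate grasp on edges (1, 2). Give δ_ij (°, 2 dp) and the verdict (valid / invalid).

δ = 96.94°, invalid

α = atan 0.45 = 24.23°;  2α = 48.46°
edge 1: e_1 = (+0.26, +2.09);  n_1 = (+0.9924, -0.1235)
edge 2: e_2 = (-2.92, +0.73);  n_2 = (+0.2425, +0.9701)
∠(n_1, n_2) = 83.06°
δ = |180° − 83.06°| = 96.94°
96.94° > 2α = 48.46°  →  invalid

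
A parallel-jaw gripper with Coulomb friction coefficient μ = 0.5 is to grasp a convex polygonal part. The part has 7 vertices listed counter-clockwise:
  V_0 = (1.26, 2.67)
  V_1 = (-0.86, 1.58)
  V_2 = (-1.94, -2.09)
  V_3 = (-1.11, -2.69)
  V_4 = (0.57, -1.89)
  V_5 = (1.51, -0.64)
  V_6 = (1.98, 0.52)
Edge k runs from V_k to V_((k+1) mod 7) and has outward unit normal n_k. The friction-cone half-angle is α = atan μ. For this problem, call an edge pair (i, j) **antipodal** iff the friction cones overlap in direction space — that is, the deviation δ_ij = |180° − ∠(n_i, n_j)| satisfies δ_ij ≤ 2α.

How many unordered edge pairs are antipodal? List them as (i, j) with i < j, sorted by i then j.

α = atan 0.5 = 26.57°;  2α = 53.13°
n_0 = (-0.4573, +0.8893)
n_1 = (-0.9593, +0.2823)
n_2 = (-0.5858, -0.8104)
n_3 = (+0.4299, -0.9029)
n_4 = (+0.7992, -0.6010)
n_5 = (+0.9268, -0.3755)
n_6 = (+0.9482, +0.3176)
  (0,1): δ = 133.61°  ·
  (0,2): δ = 63.07°  ·
  (0,3): δ = 1.75°  ✓
  (0,4): δ = 25.85°  ✓
  (0,5): δ = 40.73°  ✓
  (0,6): δ = 81.30°  ·
  (1,2): δ = 109.46°  ·
  (1,3): δ = 48.14°  ✓
  (1,4): δ = 20.55°  ✓
  (1,5): δ = 5.66°  ✓
  (1,6): δ = 34.91°  ✓
  (2,3): δ = 118.67°  ·
  (2,4): δ = 91.08°  ·
  (2,5): δ = 76.19°  ·
  (2,6): δ = 35.62°  ✓
  (3,4): δ = 152.41°  ·
  (3,5): δ = 137.52°  ·
  (3,6): δ = 96.95°  ·
  (4,5): δ = 165.11°  ·
  (4,6): δ = 124.54°  ·
  (5,6): δ = 139.43°  ·
antipodal pairs: 8

count = 8; pairs: (0,3), (0,4), (0,5), (1,3), (1,4), (1,5), (1,6), (2,6)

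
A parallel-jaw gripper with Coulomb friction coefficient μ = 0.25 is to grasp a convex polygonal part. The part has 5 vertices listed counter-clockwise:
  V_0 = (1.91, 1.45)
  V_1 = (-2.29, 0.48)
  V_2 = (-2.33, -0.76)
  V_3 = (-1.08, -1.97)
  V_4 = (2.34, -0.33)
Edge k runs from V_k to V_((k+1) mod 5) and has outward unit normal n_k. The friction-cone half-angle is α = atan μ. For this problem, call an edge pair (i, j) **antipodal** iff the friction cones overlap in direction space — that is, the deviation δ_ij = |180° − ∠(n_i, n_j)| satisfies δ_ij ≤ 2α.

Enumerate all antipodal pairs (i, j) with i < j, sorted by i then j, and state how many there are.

α = atan 0.25 = 14.04°;  2α = 28.07°
n_0 = (-0.2250, +0.9744)
n_1 = (-0.9995, +0.0322)
n_2 = (-0.6955, -0.7185)
n_3 = (+0.4324, -0.9017)
n_4 = (+0.9720, +0.2348)
  (0,1): δ = 104.85°  ·
  (0,2): δ = 57.07°  ·
  (0,3): δ = 12.61°  ✓
  (0,4): δ = 90.58°  ·
  (1,2): δ = 132.22°  ·
  (1,3): δ = 62.53°  ·
  (1,4): δ = 15.43°  ✓
  (2,3): δ = 110.31°  ·
  (2,4): δ = 32.35°  ·
  (3,4): δ = 102.04°  ·
antipodal pairs: 2

count = 2; pairs: (0,3), (1,4)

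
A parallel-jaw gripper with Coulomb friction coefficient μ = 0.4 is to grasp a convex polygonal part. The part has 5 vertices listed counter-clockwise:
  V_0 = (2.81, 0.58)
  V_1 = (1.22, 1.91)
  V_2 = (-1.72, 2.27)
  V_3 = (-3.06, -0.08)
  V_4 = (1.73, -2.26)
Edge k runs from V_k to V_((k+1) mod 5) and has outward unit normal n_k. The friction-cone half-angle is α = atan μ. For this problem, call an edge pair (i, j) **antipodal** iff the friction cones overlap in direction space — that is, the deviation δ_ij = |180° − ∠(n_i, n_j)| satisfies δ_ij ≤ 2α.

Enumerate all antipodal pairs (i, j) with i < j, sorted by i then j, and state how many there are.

count = 3; pairs: (0,3), (1,3), (2,4)

α = atan 0.4 = 21.80°;  2α = 43.60°
n_0 = (+0.6416, +0.7670)
n_1 = (+0.1215, +0.9926)
n_2 = (-0.8687, +0.4953)
n_3 = (-0.4142, -0.9102)
n_4 = (+0.9347, -0.3554)
  (0,1): δ = 147.07°  ·
  (0,2): δ = 79.78°  ·
  (0,3): δ = 15.44°  ✓
  (0,4): δ = 109.09°  ·
  (1,2): δ = 112.71°  ·
  (1,3): δ = 17.49°  ✓
  (1,4): δ = 76.16°  ·
  (2,3): δ = 84.78°  ·
  (2,4): δ = 8.87°  ✓
  (3,4): δ = 86.35°  ·
antipodal pairs: 3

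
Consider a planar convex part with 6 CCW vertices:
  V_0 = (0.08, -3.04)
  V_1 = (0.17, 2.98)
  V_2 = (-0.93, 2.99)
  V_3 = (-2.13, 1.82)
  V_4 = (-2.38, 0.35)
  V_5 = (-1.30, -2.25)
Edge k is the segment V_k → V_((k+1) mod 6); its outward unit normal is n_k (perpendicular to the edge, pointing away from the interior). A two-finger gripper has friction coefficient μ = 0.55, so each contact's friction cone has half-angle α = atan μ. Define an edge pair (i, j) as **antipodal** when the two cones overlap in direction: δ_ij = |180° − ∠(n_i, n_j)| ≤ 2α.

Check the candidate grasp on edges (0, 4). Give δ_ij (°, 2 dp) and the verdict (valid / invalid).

δ = 23.41°, valid

α = atan 0.55 = 28.81°;  2α = 57.62°
edge 0: e_0 = (+0.09, +6.02);  n_0 = (+0.9999, -0.0149)
edge 4: e_4 = (+1.08, -2.60);  n_4 = (-0.9235, -0.3836)
∠(n_0, n_4) = 156.59°
δ = |180° − 156.59°| = 23.41°
23.41° ≤ 2α = 57.62°  →  valid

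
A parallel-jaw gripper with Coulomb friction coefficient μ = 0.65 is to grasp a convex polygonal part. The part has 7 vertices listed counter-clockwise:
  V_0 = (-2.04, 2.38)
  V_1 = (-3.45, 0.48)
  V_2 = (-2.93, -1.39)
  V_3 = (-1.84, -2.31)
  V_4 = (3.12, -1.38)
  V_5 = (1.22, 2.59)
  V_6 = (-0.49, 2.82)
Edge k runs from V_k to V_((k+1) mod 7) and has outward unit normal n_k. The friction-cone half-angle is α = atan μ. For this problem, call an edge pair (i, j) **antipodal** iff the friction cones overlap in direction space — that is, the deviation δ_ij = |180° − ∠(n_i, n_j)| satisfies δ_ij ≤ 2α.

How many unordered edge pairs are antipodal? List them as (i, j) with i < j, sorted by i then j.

α = atan 0.65 = 33.02°;  2α = 66.05°
n_0 = (-0.8030, +0.5959)
n_1 = (-0.9634, -0.2679)
n_2 = (-0.6450, -0.7642)
n_3 = (+0.1843, -0.9829)
n_4 = (+0.9020, +0.4317)
n_5 = (+0.1333, +0.9911)
n_6 = (-0.2731, +0.9620)
  (0,1): δ = 127.88°  ·
  (0,2): δ = 93.59°  ·
  (0,3): δ = 42.80°  ✓
  (0,4): δ = 62.15°  ✓
  (0,5): δ = 118.92°  ·
  (0,6): δ = 142.43°  ·
  (1,2): δ = 145.71°  ·
  (1,3): δ = 94.92°  ·
  (1,4): δ = 10.04°  ✓
  (1,5): δ = 66.80°  ·
  (1,6): δ = 90.31°  ·
  (2,3): δ = 129.21°  ·
  (2,4): δ = 24.26°  ✓
  (2,5): δ = 32.51°  ✓
  (2,6): δ = 56.01°  ✓
  (3,4): δ = 75.04°  ·
  (3,5): δ = 18.28°  ✓
  (3,6): δ = 5.23°  ✓
  (4,5): δ = 123.24°  ·
  (4,6): δ = 99.73°  ·
  (5,6): δ = 156.49°  ·
antipodal pairs: 8

count = 8; pairs: (0,3), (0,4), (1,4), (2,4), (2,5), (2,6), (3,5), (3,6)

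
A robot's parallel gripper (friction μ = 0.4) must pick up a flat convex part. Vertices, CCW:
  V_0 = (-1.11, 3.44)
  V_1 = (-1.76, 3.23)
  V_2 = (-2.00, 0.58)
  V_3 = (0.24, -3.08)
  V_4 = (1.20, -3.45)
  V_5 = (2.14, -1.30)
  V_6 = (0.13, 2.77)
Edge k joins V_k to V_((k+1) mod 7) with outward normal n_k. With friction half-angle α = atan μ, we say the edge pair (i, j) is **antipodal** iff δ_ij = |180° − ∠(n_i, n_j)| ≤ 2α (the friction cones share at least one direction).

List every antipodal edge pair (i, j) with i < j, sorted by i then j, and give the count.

α = atan 0.4 = 21.80°;  2α = 43.60°
n_0 = (-0.3074, +0.9516)
n_1 = (-0.9959, +0.0902)
n_2 = (-0.8529, -0.5220)
n_3 = (-0.3596, -0.9331)
n_4 = (+0.9163, -0.4006)
n_5 = (+0.8966, +0.4428)
n_6 = (+0.4754, +0.8798)
  (0,1): δ = 113.08°  ·
  (0,2): δ = 76.44°  ·
  (0,3): δ = 38.98°  ✓
  (0,4): δ = 48.48°  ·
  (0,5): δ = 98.38°  ·
  (0,6): δ = 133.71°  ·
  (1,2): δ = 143.36°  ·
  (1,3): δ = 105.90°  ·
  (1,4): δ = 18.44°  ✓
  (1,5): δ = 31.46°  ✓
  (1,6): δ = 66.79°  ·
  (2,3): δ = 142.55°  ·
  (2,4): δ = 55.08°  ·
  (2,5): δ = 5.18°  ✓
  (2,6): δ = 30.15°  ✓
  (3,4): δ = 92.54°  ·
  (3,5): δ = 42.64°  ✓
  (3,6): δ = 7.31°  ✓
  (4,5): δ = 130.10°  ·
  (4,6): δ = 94.77°  ·
  (5,6): δ = 144.67°  ·
antipodal pairs: 7

count = 7; pairs: (0,3), (1,4), (1,5), (2,5), (2,6), (3,5), (3,6)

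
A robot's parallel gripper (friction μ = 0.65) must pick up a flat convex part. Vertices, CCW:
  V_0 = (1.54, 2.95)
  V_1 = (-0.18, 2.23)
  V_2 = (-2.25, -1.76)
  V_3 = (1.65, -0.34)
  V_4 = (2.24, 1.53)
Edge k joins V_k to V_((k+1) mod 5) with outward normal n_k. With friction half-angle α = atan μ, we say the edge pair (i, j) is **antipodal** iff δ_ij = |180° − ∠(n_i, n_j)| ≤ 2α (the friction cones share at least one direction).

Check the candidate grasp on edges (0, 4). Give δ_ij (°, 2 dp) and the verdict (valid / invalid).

δ = 93.53°, invalid

α = atan 0.65 = 33.02°;  2α = 66.05°
edge 0: e_0 = (-1.72, -0.72);  n_0 = (-0.3861, +0.9224)
edge 4: e_4 = (-0.70, +1.42);  n_4 = (+0.8969, +0.4422)
∠(n_0, n_4) = 86.47°
δ = |180° − 86.47°| = 93.53°
93.53° > 2α = 66.05°  →  invalid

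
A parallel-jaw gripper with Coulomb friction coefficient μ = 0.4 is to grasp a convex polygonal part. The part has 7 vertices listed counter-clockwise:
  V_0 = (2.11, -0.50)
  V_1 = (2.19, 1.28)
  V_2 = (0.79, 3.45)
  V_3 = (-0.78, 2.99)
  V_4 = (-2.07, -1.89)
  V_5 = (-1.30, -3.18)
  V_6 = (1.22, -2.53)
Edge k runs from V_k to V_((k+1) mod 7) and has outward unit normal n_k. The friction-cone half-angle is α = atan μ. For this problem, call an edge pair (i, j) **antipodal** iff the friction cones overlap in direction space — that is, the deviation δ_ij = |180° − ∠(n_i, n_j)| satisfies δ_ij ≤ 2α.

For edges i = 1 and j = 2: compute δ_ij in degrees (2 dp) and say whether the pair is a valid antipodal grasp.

δ = 106.50°, invalid

α = atan 0.4 = 21.80°;  2α = 43.60°
edge 1: e_1 = (-1.40, +2.17);  n_1 = (+0.8403, +0.5421)
edge 2: e_2 = (-1.57, -0.46);  n_2 = (-0.2812, +0.9597)
∠(n_1, n_2) = 73.50°
δ = |180° − 73.50°| = 106.50°
106.50° > 2α = 43.60°  →  invalid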